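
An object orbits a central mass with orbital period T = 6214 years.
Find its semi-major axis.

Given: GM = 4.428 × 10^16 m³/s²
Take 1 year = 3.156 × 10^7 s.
T = 6214 years = 1.96114 × 10^11 s
GM = 4.428 × 10^16 m³/s²
Kepler's third law: a³ = GM T² / (4π²)
T² = 3.84606 × 10^22 s²
a³ = (4.428 × 10^16) × (3.84606 × 10^22) / (4π²) = 4.31384 × 10^37 m³
a = (a³)^(1/3) = 3.50715 × 10^12 m ≈ 3.507 × 10^12 m

Final answer: 3.507 × 10^12 m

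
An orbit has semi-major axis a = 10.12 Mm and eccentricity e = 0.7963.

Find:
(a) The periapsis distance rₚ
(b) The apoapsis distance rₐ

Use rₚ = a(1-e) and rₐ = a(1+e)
a = 10.12 Mm = 1.012 × 10^7 m
e = 0.7963:  1 − e = 0.2037,  1 + e = 1.7963
(a) rₚ = a(1 − e) = 1.012 × 10^7 m × 0.2037 = 2.06144 × 10^6 m ≈ 2.061 Mm
(b) rₐ = a(1 + e) = 1.012 × 10^7 m × 1.7963 = 1.81786 × 10^7 m ≈ 18.18 Mm

Final answer:
(a) rₚ = 2.061 Mm
(b) rₐ = 18.18 Mm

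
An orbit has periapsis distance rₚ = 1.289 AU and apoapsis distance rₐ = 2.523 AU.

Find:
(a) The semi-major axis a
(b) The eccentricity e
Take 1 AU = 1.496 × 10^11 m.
rₚ = 1.289 AU = 1.92834 × 10^11 m
rₐ = 2.523 AU = 3.77441 × 10^11 m
(a) a = (rₚ + rₐ)/2 = 2.85138 × 10^11 m ≈ 1.906 AU
(b) e = (rₐ − rₚ)/(rₐ + rₚ) = (1.84606 × 10^11) / (5.70275 × 10^11) = 0.323715

Final answer:
(a) a = 1.906 AU
(b) e = 0.3237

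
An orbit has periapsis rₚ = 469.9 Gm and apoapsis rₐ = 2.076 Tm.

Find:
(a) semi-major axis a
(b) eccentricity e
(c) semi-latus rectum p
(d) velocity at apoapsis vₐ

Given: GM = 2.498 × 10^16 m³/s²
rₚ = 469.9 Gm = 4.699 × 10^11 m
rₐ = 2.076 Tm = 2.076 × 10^12 m
GM = 2.498 × 10^16 m³/s²
a = (rₚ + rₐ)/2 = 1.27295 × 10^12 m
e = (rₐ − rₚ)/(rₐ + rₚ) = (1.6061 × 10^12) / (2.5459 × 10^12) = 0.630857
(a) a = 1.27295 × 10^12 m ≈ 1.273 Tm
(b) e = 0.630857 ≈ 0.6309
(c) 1 − e² = 0.602019;  p = a(1 − e²) = 1.27295 × 10^12 × 0.602019 = 7.6634 × 10^11 m ≈ 766.3 Gm
(d) vₐ² = GM (2/rₐ − 1/a) = 2.498 × 10^16 × (9.63391 × 10^-13 − 7.85577 × 10^-13) = 4441.8 m²/s²;  vₐ = 66.6468 m/s ≈ 66.65 m/s

Final answer:
(a) semi-major axis a = 1.273 Tm
(b) eccentricity e = 0.6309
(c) semi-latus rectum p = 766.3 Gm
(d) velocity at apoapsis vₐ = 66.65 m/s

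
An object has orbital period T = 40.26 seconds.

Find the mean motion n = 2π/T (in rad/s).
T = 40.26 seconds
n = 2π / 40.26 s = 0.156065 rad/s ≈ 0.1561 rad/s

Final answer: n = 0.1561 rad/s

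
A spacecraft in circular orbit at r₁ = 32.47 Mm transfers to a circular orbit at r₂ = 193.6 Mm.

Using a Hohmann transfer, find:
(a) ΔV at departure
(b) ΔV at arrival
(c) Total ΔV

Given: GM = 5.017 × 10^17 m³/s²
r₁ = 32.47 Mm = 3.247 × 10^7 m
r₂ = 193.6 Mm = 1.936 × 10^8 m
GM = 5.017 × 10^17 m³/s²
Transfer ellipse: a_t = (r₁ + r₂)/2 = 1.13035 × 10^8 m
Circular speed at r₁: v₁ = √(GM/r₁) = 124303 m/s
Transfer speed at r₁ (periapsis): v₁ₜ = √(GM(2/r₁ − 1/a_t)) = 162677 m/s
(a) ΔV₁ = v₁ₜ − v₁ = 38374.6 m/s ≈ 38.37 km/s
Circular speed at r₂: v₂ = √(GM/r₂) = 50906 m/s
Transfer speed at r₂ (apoapsis): v₂ₜ = √(GM(2/r₂ − 1/a_t)) = 27283.7 m/s
(b) ΔV₂ = v₂ − v₂ₜ = 23622.3 m/s ≈ 23.62 km/s
(c) ΔV_total = ΔV₁ + ΔV₂ = 61996.9 m/s ≈ 62 km/s

Final answer:
(a) ΔV₁ = 38.37 km/s
(b) ΔV₂ = 23.62 km/s
(c) ΔV_total = 62 km/s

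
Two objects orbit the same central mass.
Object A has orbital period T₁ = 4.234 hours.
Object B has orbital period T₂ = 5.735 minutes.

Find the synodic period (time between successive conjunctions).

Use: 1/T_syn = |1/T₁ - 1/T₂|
T₁ = 4.234 hours = 15242.4 s
T₂ = 5.735 minutes = 344.1 s
1/T₁ = 6.56065 × 10^-5 s⁻¹
1/T₂ = 0.00290613 s⁻¹
|1/T₁ − 1/T₂| = 0.00284053 s⁻¹
T_syn = 1 / |1/T₁ − 1/T₂| = 352.048 s ≈ 5.867 minutes

Final answer: T_syn = 5.867 minutes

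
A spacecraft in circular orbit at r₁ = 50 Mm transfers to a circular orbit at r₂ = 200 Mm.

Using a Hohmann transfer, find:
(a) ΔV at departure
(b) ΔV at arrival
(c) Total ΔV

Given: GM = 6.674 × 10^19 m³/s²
r₁ = 50 Mm = 5 × 10^7 m
r₂ = 200 Mm = 2 × 10^8 m
GM = 6.674 × 10^19 m³/s²
Transfer ellipse: a_t = (r₁ + r₂)/2 = 1.25 × 10^8 m
Circular speed at r₁: v₁ = √(GM/r₁) = 1.15534 × 10^6 m/s
Transfer speed at r₁ (periapsis): v₁ₜ = √(GM(2/r₁ − 1/a_t)) = 1.4614 × 10^6 m/s
(a) ΔV₁ = v₁ₜ − v₁ = 306061 m/s ≈ 306.1 km/s
Circular speed at r₂: v₂ = √(GM/r₂) = 577668 m/s
Transfer speed at r₂ (apoapsis): v₂ₜ = √(GM(2/r₂ − 1/a_t)) = 365349 m/s
(b) ΔV₂ = v₂ − v₂ₜ = 212319 m/s ≈ 212.3 km/s
(c) ΔV_total = ΔV₁ + ΔV₂ = 518380 m/s ≈ 518.4 km/s

Final answer:
(a) ΔV₁ = 306.1 km/s
(b) ΔV₂ = 212.3 km/s
(c) ΔV_total = 518.4 km/s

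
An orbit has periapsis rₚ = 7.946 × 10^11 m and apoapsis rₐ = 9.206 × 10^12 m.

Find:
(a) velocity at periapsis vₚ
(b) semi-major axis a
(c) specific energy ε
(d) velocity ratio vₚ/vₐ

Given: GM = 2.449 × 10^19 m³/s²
rₚ = 7.946 × 10^11 m
rₐ = 9.206 × 10^12 m
GM = 2.449 × 10^19 m³/s²
a = (rₚ + rₐ)/2 = 5.0003 × 10^12 m
e = (rₐ − rₚ)/(rₐ + rₚ) = (8.4114 × 10^12) / (1.00006 × 10^13) = 0.84109
(a) vₚ² = GM (2/rₚ − 1/a) = 2.449 × 10^19 × (2.51699 × 10^-12 − 1.99988 × 10^-13) = 5.67434 × 10^7 m²/s²;  vₚ = 7532.82 m/s ≈ 7.533 km/s
(b) a = 5.0003 × 10^12 m ≈ 5 × 10^12 m
(c) 2a = 1.00006 × 10^13 m;  ε = −GM/(2a) = -2.44885 × 10^6 J/kg ≈ -2.449 MJ/kg
(d) vₚ/vₐ = rₐ/rₚ (angular momentum) = (9.206 × 10^12) / (7.946 × 10^11) = 11.5857 ≈ 11.59

Final answer:
(a) velocity at periapsis vₚ = 7.533 km/s
(b) semi-major axis a = 5 × 10^12 m
(c) specific energy ε = -2.449 MJ/kg
(d) velocity ratio vₚ/vₐ = 11.59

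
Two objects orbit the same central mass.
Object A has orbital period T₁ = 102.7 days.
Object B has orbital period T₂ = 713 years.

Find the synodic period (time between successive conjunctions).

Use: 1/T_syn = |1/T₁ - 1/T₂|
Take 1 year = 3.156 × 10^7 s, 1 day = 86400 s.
T₁ = 102.7 days = 8.87328 × 10^6 s
T₂ = 713 years = 2.25023 × 10^10 s
1/T₁ = 1.12698 × 10^-7 s⁻¹
1/T₂ = 4.44399 × 10^-11 s⁻¹
|1/T₁ − 1/T₂| = 1.12653 × 10^-7 s⁻¹
T_syn = 1 / |1/T₁ − 1/T₂| = 8.87678 × 10^6 s ≈ 102.7 days

Final answer: T_syn = 102.7 days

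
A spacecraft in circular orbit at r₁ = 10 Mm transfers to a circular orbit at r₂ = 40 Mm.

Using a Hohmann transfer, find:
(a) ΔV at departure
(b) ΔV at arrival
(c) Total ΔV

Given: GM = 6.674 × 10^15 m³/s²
r₁ = 10 Mm = 1 × 10^7 m
r₂ = 40 Mm = 4 × 10^7 m
GM = 6.674 × 10^15 m³/s²
Transfer ellipse: a_t = (r₁ + r₂)/2 = 2.5 × 10^7 m
Circular speed at r₁: v₁ = √(GM/r₁) = 25834.1 m/s
Transfer speed at r₁ (periapsis): v₁ₜ = √(GM(2/r₁ − 1/a_t)) = 32677.8 m/s
(a) ΔV₁ = v₁ₜ − v₁ = 6843.74 m/s ≈ 6.844 km/s
Circular speed at r₂: v₂ = √(GM/r₂) = 12917 m/s
Transfer speed at r₂ (apoapsis): v₂ₜ = √(GM(2/r₂ − 1/a_t)) = 8169.46 m/s
(b) ΔV₂ = v₂ − v₂ₜ = 4747.59 m/s ≈ 4.748 km/s
(c) ΔV_total = ΔV₁ + ΔV₂ = 11591.3 m/s ≈ 11.59 km/s

Final answer:
(a) ΔV₁ = 6.844 km/s
(b) ΔV₂ = 4.748 km/s
(c) ΔV_total = 11.59 km/s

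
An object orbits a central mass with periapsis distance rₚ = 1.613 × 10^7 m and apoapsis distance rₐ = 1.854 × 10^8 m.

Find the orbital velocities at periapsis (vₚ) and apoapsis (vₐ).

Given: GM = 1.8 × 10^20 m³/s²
rₚ = 1.613 × 10^7 m
rₐ = 1.854 × 10^8 m
GM = 1.8 × 10^20 m³/s²
a = (rₚ + rₐ)/2 = 1.00765 × 10^8 m
Vis-viva: v² = GM (2/r − 1/a)
vₚ² = 1.8 × 10^20 × (1.23993 × 10^-7 − 9.92408 × 10^-9) = 2.05323 × 10^13 m²/s²
vₚ = 4.53126 × 10^6 m/s ≈ 4531 km/s
vₐ² = 1.8 × 10^20 × (1.07875 × 10^-8 − 9.92408 × 10^-9) = 1.55413 × 10^11 m²/s²
vₐ = 394225 m/s ≈ 394.2 km/s

Final answer: vₚ = 4531 km/s, vₐ = 394.2 km/s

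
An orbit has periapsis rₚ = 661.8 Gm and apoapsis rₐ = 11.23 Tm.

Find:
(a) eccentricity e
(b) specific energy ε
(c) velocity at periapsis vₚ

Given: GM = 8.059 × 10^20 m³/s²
rₚ = 661.8 Gm = 6.618 × 10^11 m
rₐ = 11.23 Tm = 1.123 × 10^13 m
GM = 8.059 × 10^20 m³/s²
a = (rₚ + rₐ)/2 = 5.9459 × 10^12 m
e = (rₐ − rₚ)/(rₐ + rₚ) = (1.05682 × 10^13) / (1.18918 × 10^13) = 0.888696
(a) e = 0.888696 ≈ 0.8887
(b) 2a = 1.18918 × 10^13 m;  ε = −GM/(2a) = -6.77694 × 10^7 J/kg ≈ -67.77 MJ/kg
(c) vₚ² = GM (2/rₚ − 1/a) = 8.059 × 10^20 × (3.02206 × 10^-12 − 1.68183 × 10^-13) = 2.29994 × 10^9 m²/s²;  vₚ = 47957.7 m/s ≈ 47.96 km/s

Final answer:
(a) eccentricity e = 0.8887
(b) specific energy ε = -67.77 MJ/kg
(c) velocity at periapsis vₚ = 47.96 km/s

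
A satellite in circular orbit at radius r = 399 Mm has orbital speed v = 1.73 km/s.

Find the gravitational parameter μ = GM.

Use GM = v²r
r = 399 Mm = 3.99 × 10^8 m
v = 1.73 km/s = 1730 m/s
v² = 2.9929 × 10^6 m²/s²
GM = v²r = 2.9929 × 10^6 × 3.99 × 10^8 = 1.19417 × 10^15 m³/s²
GM ≈ 1.194 × 10^15 m³/s²

Final answer: GM = 1.194 × 10^15 m³/s²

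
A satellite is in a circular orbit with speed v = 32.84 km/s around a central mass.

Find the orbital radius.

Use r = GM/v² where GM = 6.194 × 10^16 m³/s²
v = 32.84 km/s = 32840 m/s
GM = 6.194 × 10^16 m³/s²
v² = 1.07847 × 10^9 m²/s²
r = GM/v² = (6.194 × 10^16) / (1.07847 × 10^9) = 5.74334 × 10^7 m ≈ 57.43 Mm

Final answer: 57.43 Mm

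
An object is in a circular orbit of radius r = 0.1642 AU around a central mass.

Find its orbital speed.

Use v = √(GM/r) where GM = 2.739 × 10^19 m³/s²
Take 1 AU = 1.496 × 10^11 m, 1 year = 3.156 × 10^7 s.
r = 0.1642 AU = 2.45643 × 10^10 m
GM = 2.739 × 10^19 m³/s²
GM/r = (2.739 × 10^19) / (2.45643 × 10^10) = 1.11503 × 10^9 m²/s²
v = √(GM/r) = 33392.1 m/s ≈ 7.044 AU/year

Final answer: 7.044 AU/year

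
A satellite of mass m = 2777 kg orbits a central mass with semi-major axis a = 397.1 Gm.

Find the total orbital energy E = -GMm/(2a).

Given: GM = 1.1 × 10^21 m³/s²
a = 397.1 Gm = 3.971 × 10^11 m
GM = 1.1 × 10^21 m³/s²
2a = 7.942 × 10^11 m
GMm = 1.1 × 10^21 × 2777 = 3.0547 × 10^24 m³·kg/s²
E = −GMm/(2a) = -3.84626 × 10^12 J ≈ -3.846 TJ

Final answer: -3.846 TJ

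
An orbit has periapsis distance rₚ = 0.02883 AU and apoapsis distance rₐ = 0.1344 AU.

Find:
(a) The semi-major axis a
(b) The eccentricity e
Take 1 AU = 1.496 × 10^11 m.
rₚ = 0.02883 AU = 4.31297 × 10^9 m
rₐ = 0.1344 AU = 2.01062 × 10^10 m
(a) a = (rₚ + rₐ)/2 = 1.22096 × 10^10 m ≈ 0.08161 AU
(b) e = (rₐ − rₚ)/(rₐ + rₚ) = (1.57933 × 10^10) / (2.44192 × 10^10) = 0.646756

Final answer:
(a) a = 0.08161 AU
(b) e = 0.6468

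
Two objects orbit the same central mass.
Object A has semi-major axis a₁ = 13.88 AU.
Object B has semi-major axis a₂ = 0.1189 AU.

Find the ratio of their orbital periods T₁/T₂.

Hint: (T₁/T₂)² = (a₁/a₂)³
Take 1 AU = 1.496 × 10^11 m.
a₁ = 13.88 AU = 2.07645 × 10^12 m
a₂ = 0.1189 AU = 1.77874 × 10^10 m
a₁/a₂ = 116.737
T₁/T₂ = (a₁/a₂)^(3/2) = (116.737)^1.5 = 1261.28

Final answer: T₁/T₂ = 1261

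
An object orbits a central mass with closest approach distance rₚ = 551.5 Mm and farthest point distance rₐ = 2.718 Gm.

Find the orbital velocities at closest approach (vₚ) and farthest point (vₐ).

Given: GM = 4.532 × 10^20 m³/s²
rₚ = 551.5 Mm = 5.515 × 10^8 m
rₐ = 2.718 Gm = 2.718 × 10^9 m
GM = 4.532 × 10^20 m³/s²
a = (rₚ + rₐ)/2 = 1.63475 × 10^9 m
Vis-viva: v² = GM (2/r − 1/a)
vₚ² = 4.532 × 10^20 × (3.62647 × 10^-9 − 6.11714 × 10^-10) = 1.36629 × 10^12 m²/s²
vₚ = 1.16888 × 10^6 m/s ≈ 1169 km/s
vₐ² = 4.532 × 10^20 × (7.35835 × 10^-10 − 6.11714 × 10^-10) = 5.62516 × 10^10 m²/s²
vₐ = 237174 m/s ≈ 237.2 km/s

Final answer: vₚ = 1169 km/s, vₐ = 237.2 km/s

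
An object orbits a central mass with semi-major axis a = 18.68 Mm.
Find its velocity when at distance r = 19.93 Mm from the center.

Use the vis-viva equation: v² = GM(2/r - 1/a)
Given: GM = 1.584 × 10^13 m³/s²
a = 18.68 Mm = 1.868 × 10^7 m
r = 19.93 Mm = 1.993 × 10^7 m
GM = 1.584 × 10^13 m³/s²
2/r − 1/a = 1.00351 × 10^-7 − 5.35332 × 10^-8 = 4.6818 × 10^-8 m⁻¹
v² = GM (2/r − 1/a) = 741598 m²/s²
v = 861.161 m/s ≈ 861.2 m/s

Final answer: 861.2 m/s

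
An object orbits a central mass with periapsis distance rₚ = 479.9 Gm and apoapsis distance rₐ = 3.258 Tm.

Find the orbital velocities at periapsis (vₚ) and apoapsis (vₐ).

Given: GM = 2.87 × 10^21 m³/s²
rₚ = 479.9 Gm = 4.799 × 10^11 m
rₐ = 3.258 Tm = 3.258 × 10^12 m
GM = 2.87 × 10^21 m³/s²
a = (rₚ + rₐ)/2 = 1.86895 × 10^12 m
Vis-viva: v² = GM (2/r − 1/a)
vₚ² = 2.87 × 10^21 × (4.16753 × 10^-12 − 5.3506 × 10^-13) = 1.04252 × 10^10 m²/s²
vₚ = 102104 m/s ≈ 102.1 km/s
vₐ² = 2.87 × 10^21 × (6.13874 × 10^-13 − 5.3506 × 10^-13) = 2.26195 × 10^8 m²/s²
vₐ = 15039.8 m/s ≈ 15.04 km/s

Final answer: vₚ = 102.1 km/s, vₐ = 15.04 km/s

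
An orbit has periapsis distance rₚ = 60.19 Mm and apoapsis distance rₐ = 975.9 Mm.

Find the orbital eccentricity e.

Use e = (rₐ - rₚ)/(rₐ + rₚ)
rₚ = 60.19 Mm = 6.019 × 10^7 m
rₐ = 975.9 Mm = 9.759 × 10^8 m
rₐ − rₚ = 9.1571 × 10^8 m
rₐ + rₚ = 1.03609 × 10^9 m
e = (rₐ − rₚ)/(rₐ + rₚ) = 0.883813

Final answer: e = 0.8838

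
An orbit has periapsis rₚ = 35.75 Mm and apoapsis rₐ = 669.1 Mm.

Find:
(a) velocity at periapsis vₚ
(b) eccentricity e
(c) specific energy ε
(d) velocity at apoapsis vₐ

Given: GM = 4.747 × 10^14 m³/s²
rₚ = 35.75 Mm = 3.575 × 10^7 m
rₐ = 669.1 Mm = 6.691 × 10^8 m
GM = 4.747 × 10^14 m³/s²
a = (rₚ + rₐ)/2 = 3.52425 × 10^8 m
e = (rₐ − rₚ)/(rₐ + rₚ) = (6.3335 × 10^8) / (7.0485 × 10^8) = 0.89856
(a) vₚ² = GM (2/rₚ − 1/a) = 4.747 × 10^14 × (5.59441 × 10^-8 − 2.83748 × 10^-9) = 2.52097 × 10^7 m²/s²;  vₚ = 5020.93 m/s ≈ 5.021 km/s
(b) e = 0.89856 ≈ 0.8986
(c) 2a = 7.0485 × 10^8 m;  ε = −GM/(2a) = -673477 J/kg ≈ -673.5 kJ/kg
(d) vₐ² = GM (2/rₐ − 1/a) = 4.747 × 10^14 × (2.98909 × 10^-9 − 2.83748 × 10^-9) = 71967.7 m²/s²;  vₐ = 268.268 m/s ≈ 268.3 m/s

Final answer:
(a) velocity at periapsis vₚ = 5.021 km/s
(b) eccentricity e = 0.8986
(c) specific energy ε = -673.5 kJ/kg
(d) velocity at apoapsis vₐ = 268.3 m/s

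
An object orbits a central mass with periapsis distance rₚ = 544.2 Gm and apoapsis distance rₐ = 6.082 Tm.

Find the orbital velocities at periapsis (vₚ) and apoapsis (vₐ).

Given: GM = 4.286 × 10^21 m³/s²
rₚ = 544.2 Gm = 5.442 × 10^11 m
rₐ = 6.082 Tm = 6.082 × 10^12 m
GM = 4.286 × 10^21 m³/s²
a = (rₚ + rₐ)/2 = 3.3131 × 10^12 m
Vis-viva: v² = GM (2/r − 1/a)
vₚ² = 4.286 × 10^21 × (3.67512 × 10^-12 − 3.01832 × 10^-13) = 1.44579 × 10^10 m²/s²
vₚ = 120241 m/s ≈ 120.2 km/s
vₐ² = 4.286 × 10^21 × (3.28839 × 10^-13 − 3.01832 × 10^-13) = 1.15752 × 10^8 m²/s²
vₐ = 10758.8 m/s ≈ 10.76 km/s

Final answer: vₚ = 120.2 km/s, vₐ = 10.76 km/s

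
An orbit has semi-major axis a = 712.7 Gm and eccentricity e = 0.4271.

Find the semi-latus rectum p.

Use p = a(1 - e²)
a = 712.7 Gm = 7.127 × 10^11 m
e = 0.4271,  e² = 0.182414,  1 − e² = 0.817586
p = a(1 − e²) = 7.127 × 10^11 m × 0.817586 = 5.82693 × 10^11 m ≈ 582.7 Gm

Final answer: p = 582.7 Gm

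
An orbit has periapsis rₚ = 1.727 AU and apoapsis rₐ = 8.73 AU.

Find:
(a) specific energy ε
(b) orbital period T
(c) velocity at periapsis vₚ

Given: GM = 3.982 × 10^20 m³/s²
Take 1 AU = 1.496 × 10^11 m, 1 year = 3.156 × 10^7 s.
rₚ = 1.727 AU = 2.58359 × 10^11 m
rₐ = 8.73 AU = 1.30601 × 10^12 m
GM = 3.982 × 10^20 m³/s²
a = (rₚ + rₐ)/2 = 7.82184 × 10^11 m
e = (rₐ − rₚ)/(rₐ + rₚ) = (1.04765 × 10^12) / (1.56437 × 10^12) = 0.669695
(a) 2a = 1.56437 × 10^12 m;  ε = −GM/(2a) = -2.54544 × 10^8 J/kg ≈ -254.5 MJ/kg
(b) a³ = 4.78549 × 10^35 m³;  T = 2π √(a³/GM) = 2π × 3.46667 × 10^7 s = 2.17817 × 10^8 s ≈ 6.902 years
(c) vₚ² = GM (2/rₚ − 1/a) = 3.982 × 10^20 × (7.74116 × 10^-12 − 1.27847 × 10^-12) = 2.57344 × 10^9 m²/s²;  vₚ = 50729.1 m/s ≈ 10.7 AU/year

Final answer:
(a) specific energy ε = -254.5 MJ/kg
(b) orbital period T = 6.902 years
(c) velocity at periapsis vₚ = 10.7 AU/year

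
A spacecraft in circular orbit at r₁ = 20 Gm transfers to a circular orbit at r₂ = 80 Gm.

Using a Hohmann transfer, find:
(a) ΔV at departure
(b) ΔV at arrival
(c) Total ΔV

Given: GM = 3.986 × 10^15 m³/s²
r₁ = 20 Gm = 2 × 10^10 m
r₂ = 80 Gm = 8 × 10^10 m
GM = 3.986 × 10^15 m³/s²
Transfer ellipse: a_t = (r₁ + r₂)/2 = 5 × 10^10 m
Circular speed at r₁: v₁ = √(GM/r₁) = 446.43 m/s
Transfer speed at r₁ (periapsis): v₁ₜ = √(GM(2/r₁ − 1/a_t)) = 564.695 m/s
(a) ΔV₁ = v₁ₜ − v₁ = 118.264 m/s ≈ 118.3 m/s
Circular speed at r₂: v₂ = √(GM/r₂) = 223.215 m/s
Transfer speed at r₂ (apoapsis): v₂ₜ = √(GM(2/r₂ − 1/a_t)) = 141.174 m/s
(b) ΔV₂ = v₂ − v₂ₜ = 82.0415 m/s ≈ 82.04 m/s
(c) ΔV_total = ΔV₁ + ΔV₂ = 200.306 m/s ≈ 200.3 m/s

Final answer:
(a) ΔV₁ = 118.3 m/s
(b) ΔV₂ = 82.04 m/s
(c) ΔV_total = 200.3 m/s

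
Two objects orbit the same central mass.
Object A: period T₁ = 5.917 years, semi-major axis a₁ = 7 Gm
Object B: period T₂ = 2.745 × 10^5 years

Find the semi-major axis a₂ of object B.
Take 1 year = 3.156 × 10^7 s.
T₁ = 5.917 years = 1.86741 × 10^8 s
T₂ = 2.745 × 10^5 years = 8.66322 × 10^12 s
a₁ = 7 Gm = 7 × 10^9 m
Kepler's third law: (T₂/T₁)² = (a₂/a₁)³  ⇒  a₂ = a₁ (T₂/T₁)^(2/3)
T₂/T₁ = 46391.8
(T₂/T₁)^(2/3) = 1291.1
a₂ = 7 × 10^9 m × 1291.1 = 9.03771 × 10^12 m ≈ 9.038 Tm

Final answer: a₂ = 9.038 Tm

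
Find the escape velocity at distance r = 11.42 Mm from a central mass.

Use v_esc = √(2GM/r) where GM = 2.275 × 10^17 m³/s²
r = 11.42 Mm = 1.142 × 10^7 m
GM = 2.275 × 10^17 m³/s²
2GM/r = 2 × (2.275 × 10^17) / (1.142 × 10^7) = 3.98424 × 10^10 m²/s²
v_esc = √(2GM/r) = 199606 m/s ≈ 199.6 km/s

Final answer: 199.6 km/s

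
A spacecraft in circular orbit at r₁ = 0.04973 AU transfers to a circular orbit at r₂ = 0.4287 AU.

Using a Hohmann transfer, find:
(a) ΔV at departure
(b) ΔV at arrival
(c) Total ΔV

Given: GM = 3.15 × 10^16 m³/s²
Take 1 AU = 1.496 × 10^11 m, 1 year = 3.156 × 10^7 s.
r₁ = 0.04973 AU = 7.43961 × 10^9 m
r₂ = 0.4287 AU = 6.41335 × 10^10 m
GM = 3.15 × 10^16 m³/s²
Transfer ellipse: a_t = (r₁ + r₂)/2 = 3.57866 × 10^10 m
Circular speed at r₁: v₁ = √(GM/r₁) = 2057.69 m/s
Transfer speed at r₁ (periapsis): v₁ₜ = √(GM(2/r₁ − 1/a_t)) = 2754.63 m/s
(a) ΔV₁ = v₁ₜ − v₁ = 696.935 m/s ≈ 0.147 AU/year
Circular speed at r₂: v₂ = √(GM/r₂) = 700.83 m/s
Transfer speed at r₂ (apoapsis): v₂ₜ = √(GM(2/r₂ − 1/a_t)) = 319.542 m/s
(b) ΔV₂ = v₂ − v₂ₜ = 381.288 m/s ≈ 381.3 m/s
(c) ΔV_total = ΔV₁ + ΔV₂ = 1078.22 m/s ≈ 0.2275 AU/year

Final answer:
(a) ΔV₁ = 0.147 AU/year
(b) ΔV₂ = 381.3 m/s
(c) ΔV_total = 0.2275 AU/year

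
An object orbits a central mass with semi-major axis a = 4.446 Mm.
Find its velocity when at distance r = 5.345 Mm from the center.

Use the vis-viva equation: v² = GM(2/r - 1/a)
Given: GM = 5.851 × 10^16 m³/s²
a = 4.446 Mm = 4.446 × 10^6 m
r = 5.345 Mm = 5.345 × 10^6 m
GM = 5.851 × 10^16 m³/s²
2/r − 1/a = 3.74181 × 10^-7 − 2.24921 × 10^-7 = 1.4926 × 10^-7 m⁻¹
v² = GM (2/r − 1/a) = 8.73321 × 10^9 m²/s²
v = 93451.7 m/s ≈ 93.45 km/s

Final answer: 93.45 km/s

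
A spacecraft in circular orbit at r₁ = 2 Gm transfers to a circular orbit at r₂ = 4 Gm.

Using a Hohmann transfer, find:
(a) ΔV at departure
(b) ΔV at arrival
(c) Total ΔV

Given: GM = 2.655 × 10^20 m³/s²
r₁ = 2 Gm = 2 × 10^9 m
r₂ = 4 Gm = 4 × 10^9 m
GM = 2.655 × 10^20 m³/s²
Transfer ellipse: a_t = (r₁ + r₂)/2 = 3 × 10^9 m
Circular speed at r₁: v₁ = √(GM/r₁) = 364349 m/s
Transfer speed at r₁ (periapsis): v₁ₜ = √(GM(2/r₁ − 1/a_t)) = 420714 m/s
(a) ΔV₁ = v₁ₜ − v₁ = 56364.9 m/s ≈ 56.36 km/s
Circular speed at r₂: v₂ = √(GM/r₂) = 257633 m/s
Transfer speed at r₂ (apoapsis): v₂ₜ = √(GM(2/r₂ − 1/a_t)) = 210357 m/s
(b) ΔV₂ = v₂ − v₂ₜ = 47276.6 m/s ≈ 47.28 km/s
(c) ΔV_total = ΔV₁ + ΔV₂ = 103642 m/s ≈ 103.6 km/s

Final answer:
(a) ΔV₁ = 56.36 km/s
(b) ΔV₂ = 47.28 km/s
(c) ΔV_total = 103.6 km/s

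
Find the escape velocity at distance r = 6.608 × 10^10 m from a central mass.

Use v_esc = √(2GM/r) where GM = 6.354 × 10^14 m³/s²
r = 6.608 × 10^10 m
GM = 6.354 × 10^14 m³/s²
2GM/r = 2 × (6.354 × 10^14) / (6.608 × 10^10) = 19231.2 m²/s²
v_esc = √(2GM/r) = 138.677 m/s ≈ 138.7 m/s

Final answer: 138.7 m/s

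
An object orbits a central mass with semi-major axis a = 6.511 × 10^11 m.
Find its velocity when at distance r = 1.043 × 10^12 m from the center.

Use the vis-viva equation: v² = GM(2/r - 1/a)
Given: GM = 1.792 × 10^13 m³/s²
a = 6.511 × 10^11 m
r = 1.043 × 10^12 m
GM = 1.792 × 10^13 m³/s²
2/r − 1/a = 1.91755 × 10^-12 − 1.53586 × 10^-12 = 3.81683 × 10^-13 m⁻¹
v² = GM (2/r − 1/a) = 6.83976 m²/s²
v = 2.61529 m/s ≈ 2.615 m/s

Final answer: 2.615 m/s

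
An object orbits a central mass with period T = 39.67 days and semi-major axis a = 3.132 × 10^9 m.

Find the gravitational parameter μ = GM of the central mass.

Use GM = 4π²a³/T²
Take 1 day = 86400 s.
T = 39.67 days = 3.42749 × 10^6 s
a = 3.132 × 10^9 m
a³ = 3.07231 × 10^28 m³
T² = 1.17477 × 10^13 s²
GM = 4π² × (3.07231 × 10^28) / (1.17477 × 10^13) = 1.03246 × 10^17 m³/s²
GM ≈ 1.032 × 10^17 m³/s²

Final answer: GM = 1.032 × 10^17 m³/s²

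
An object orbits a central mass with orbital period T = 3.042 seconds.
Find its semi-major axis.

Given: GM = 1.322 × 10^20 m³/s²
T = 3.042 seconds
GM = 1.322 × 10^20 m³/s²
Kepler's third law: a³ = GM T² / (4π²)
T² = 9.25376 s²
a³ = (1.322 × 10^20) × 9.25376 / (4π²) = 3.09878 × 10^19 m³
a = (a³)^(1/3) = 3.14097 × 10^6 m ≈ 3.141 Mm

Final answer: 3.141 Mm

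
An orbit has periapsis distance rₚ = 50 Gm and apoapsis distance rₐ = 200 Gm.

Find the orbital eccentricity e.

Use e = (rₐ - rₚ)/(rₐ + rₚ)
rₚ = 50 Gm = 5 × 10^10 m
rₐ = 200 Gm = 2 × 10^11 m
rₐ − rₚ = 1.5 × 10^11 m
rₐ + rₚ = 2.5 × 10^11 m
e = (rₐ − rₚ)/(rₐ + rₚ) = 0.6

Final answer: e = 0.6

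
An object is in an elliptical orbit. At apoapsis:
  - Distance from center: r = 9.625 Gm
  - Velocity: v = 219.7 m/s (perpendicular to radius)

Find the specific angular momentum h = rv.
r = 9.625 Gm = 9.625 × 10^9 m
v = 219.7 m/s
h = rv = 9.625 × 10^9 × 219.7 = 2.11461 × 10^12 m²/s ≈ 2.115 × 10^12 m²/s

Final answer: h = 2.115 × 10^12 m²/s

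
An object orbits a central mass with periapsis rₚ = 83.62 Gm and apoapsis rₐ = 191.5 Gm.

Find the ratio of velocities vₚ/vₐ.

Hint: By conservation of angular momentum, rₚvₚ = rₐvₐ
rₚ = 83.62 Gm = 8.362 × 10^10 m
rₐ = 191.5 Gm = 1.915 × 10^11 m
rₚvₚ = rₐvₐ  ⇒  vₚ/vₐ = rₐ/rₚ
vₚ/vₐ = (1.915 × 10^11) / (8.362 × 10^10) = 2.29012

Final answer: vₚ/vₐ = 2.29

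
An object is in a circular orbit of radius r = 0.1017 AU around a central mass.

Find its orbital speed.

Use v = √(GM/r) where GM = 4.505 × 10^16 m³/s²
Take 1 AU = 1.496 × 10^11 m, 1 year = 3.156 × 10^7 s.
r = 0.1017 AU = 1.52143 × 10^10 m
GM = 4.505 × 10^16 m³/s²
GM/r = (4.505 × 10^16) / (1.52143 × 10^10) = 2.96103 × 10^6 m²/s²
v = √(GM/r) = 1720.76 m/s ≈ 0.363 AU/year

Final answer: 0.363 AU/year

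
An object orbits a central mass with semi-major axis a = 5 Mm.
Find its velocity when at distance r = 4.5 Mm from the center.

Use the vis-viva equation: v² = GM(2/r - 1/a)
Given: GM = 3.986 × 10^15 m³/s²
a = 5 Mm = 5 × 10^6 m
r = 4.5 Mm = 4.5 × 10^6 m
GM = 3.986 × 10^15 m³/s²
2/r − 1/a = 4.44444 × 10^-7 − 2 × 10^-7 = 2.44444 × 10^-7 m⁻¹
v² = GM (2/r − 1/a) = 9.74356 × 10^8 m²/s²
v = 31214.7 m/s ≈ 31.21 km/s

Final answer: 31.21 km/s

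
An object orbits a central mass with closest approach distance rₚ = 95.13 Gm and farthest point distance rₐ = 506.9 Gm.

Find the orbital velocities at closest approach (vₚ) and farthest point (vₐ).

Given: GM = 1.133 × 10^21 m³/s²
rₚ = 95.13 Gm = 9.513 × 10^10 m
rₐ = 506.9 Gm = 5.069 × 10^11 m
GM = 1.133 × 10^21 m³/s²
a = (rₚ + rₐ)/2 = 3.01015 × 10^11 m
Vis-viva: v² = GM (2/r − 1/a)
vₚ² = 1.133 × 10^21 × (2.10239 × 10^-11 − 3.32209 × 10^-12) = 2.00561 × 10^10 m²/s²
vₚ = 141620 m/s ≈ 141.6 km/s
vₐ² = 1.133 × 10^21 × (3.94555 × 10^-12 − 3.32209 × 10^-12) = 7.06378 × 10^8 m²/s²
vₐ = 26577.8 m/s ≈ 26.58 km/s

Final answer: vₚ = 141.6 km/s, vₐ = 26.58 km/s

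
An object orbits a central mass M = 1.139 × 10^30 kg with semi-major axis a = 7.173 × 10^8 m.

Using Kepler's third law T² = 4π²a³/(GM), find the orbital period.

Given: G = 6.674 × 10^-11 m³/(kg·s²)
M = 1.139 × 10^30 kg
GM = G × M = 6.674 × 10^-11 × 1.139 × 10^30 = 7.60169 × 10^19 m³/s²
a = 7.173 × 10^8 m
a³ = 3.69065 × 10^26 m³
T = 2π √(a³/GM) = 2π √((3.69065 × 10^26) / (7.60169 × 10^19)) = 2π × 2203.41 s
T = 13844.5 s ≈ 3.846 hours

Final answer: 3.846 hours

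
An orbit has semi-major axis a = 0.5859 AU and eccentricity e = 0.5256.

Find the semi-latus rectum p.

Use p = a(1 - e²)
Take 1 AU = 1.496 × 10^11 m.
a = 0.5859 AU = 8.76506 × 10^10 m
e = 0.5256,  e² = 0.276255,  1 − e² = 0.723745
p = a(1 − e²) = 8.76506 × 10^10 m × 0.723745 = 6.34367 × 10^10 m ≈ 0.424 AU

Final answer: p = 0.424 AU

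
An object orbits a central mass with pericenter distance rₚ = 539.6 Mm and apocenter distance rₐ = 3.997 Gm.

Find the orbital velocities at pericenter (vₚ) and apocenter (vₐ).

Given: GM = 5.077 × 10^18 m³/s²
rₚ = 539.6 Mm = 5.396 × 10^8 m
rₐ = 3.997 Gm = 3.997 × 10^9 m
GM = 5.077 × 10^18 m³/s²
a = (rₚ + rₐ)/2 = 2.2683 × 10^9 m
Vis-viva: v² = GM (2/r − 1/a)
vₚ² = 5.077 × 10^18 × (3.70645 × 10^-9 − 4.40859 × 10^-10) = 1.65794 × 10^10 m²/s²
vₚ = 128761 m/s ≈ 128.8 km/s
vₐ² = 5.077 × 10^18 × (5.00375 × 10^-10 − 4.40859 × 10^-10) = 3.02165 × 10^8 m²/s²
vₐ = 17382.9 m/s ≈ 17.38 km/s

Final answer: vₚ = 128.8 km/s, vₐ = 17.38 km/s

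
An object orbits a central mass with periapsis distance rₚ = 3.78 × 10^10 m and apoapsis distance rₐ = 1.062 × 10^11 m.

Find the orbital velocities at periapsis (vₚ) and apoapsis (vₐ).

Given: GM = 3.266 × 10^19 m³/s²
rₚ = 3.78 × 10^10 m
rₐ = 1.062 × 10^11 m
GM = 3.266 × 10^19 m³/s²
a = (rₚ + rₐ)/2 = 7.2 × 10^10 m
Vis-viva: v² = GM (2/r − 1/a)
vₚ² = 3.266 × 10^19 × (5.29101 × 10^-11 − 1.38889 × 10^-11) = 1.27443 × 10^9 m²/s²
vₚ = 35699.2 m/s ≈ 35.7 km/s
vₐ² = 3.266 × 10^19 × (1.88324 × 10^-11 − 1.38889 × 10^-11) = 1.61455 × 10^8 m²/s²
vₐ = 12706.5 m/s ≈ 12.71 km/s

Final answer: vₚ = 35.7 km/s, vₐ = 12.71 km/s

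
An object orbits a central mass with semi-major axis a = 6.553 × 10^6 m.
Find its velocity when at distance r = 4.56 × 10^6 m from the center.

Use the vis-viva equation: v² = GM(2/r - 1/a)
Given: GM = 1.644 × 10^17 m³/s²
a = 6.553 × 10^6 m
r = 4.56 × 10^6 m
GM = 1.644 × 10^17 m³/s²
2/r − 1/a = 4.38596 × 10^-7 − 1.52602 × 10^-7 = 2.85995 × 10^-7 m⁻¹
v² = GM (2/r − 1/a) = 4.70175 × 10^10 m²/s²
v = 216835 m/s ≈ 216.8 km/s

Final answer: 216.8 km/s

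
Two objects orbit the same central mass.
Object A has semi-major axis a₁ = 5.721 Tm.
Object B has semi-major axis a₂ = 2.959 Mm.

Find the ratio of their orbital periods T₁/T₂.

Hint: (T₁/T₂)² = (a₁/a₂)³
a₁ = 5.721 Tm = 5.721 × 10^12 m
a₂ = 2.959 Mm = 2.959 × 10^6 m
a₁/a₂ = 1.93342 × 10^6
T₁/T₂ = (a₁/a₂)^(3/2) = (1.93342 × 10^6)^1.5 = 2.68838 × 10^9

Final answer: T₁/T₂ = 2.688 × 10^9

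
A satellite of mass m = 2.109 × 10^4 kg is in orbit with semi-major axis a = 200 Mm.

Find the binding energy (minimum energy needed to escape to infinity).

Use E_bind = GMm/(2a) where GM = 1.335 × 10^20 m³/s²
a = 200 Mm = 2 × 10^8 m
GM = 1.335 × 10^20 m³/s²
m = 2.109 × 10^4 kg
GMm = 1.335 × 10^20 × 21090 = 2.81552 × 10^24 m³·kg/s²
2a = 4 × 10^8 m
E_bind = GMm/(2a) = 7.03879 × 10^15 J ≈ 7.039 PJ

Final answer: 7.039 PJ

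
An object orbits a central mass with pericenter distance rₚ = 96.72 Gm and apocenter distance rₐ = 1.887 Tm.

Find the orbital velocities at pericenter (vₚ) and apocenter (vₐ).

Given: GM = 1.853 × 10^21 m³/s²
rₚ = 96.72 Gm = 9.672 × 10^10 m
rₐ = 1.887 Tm = 1.887 × 10^12 m
GM = 1.853 × 10^21 m³/s²
a = (rₚ + rₐ)/2 = 9.9186 × 10^11 m
Vis-viva: v² = GM (2/r − 1/a)
vₚ² = 1.853 × 10^21 × (2.06782 × 10^-11 − 1.00821 × 10^-12) = 3.64486 × 10^10 m²/s²
vₚ = 190915 m/s ≈ 190.9 km/s
vₐ² = 1.853 × 10^21 × (1.05988 × 10^-12 − 1.00821 × 10^-12) = 9.57568 × 10^7 m²/s²
vₐ = 9785.54 m/s ≈ 9.786 km/s

Final answer: vₚ = 190.9 km/s, vₐ = 9.786 km/s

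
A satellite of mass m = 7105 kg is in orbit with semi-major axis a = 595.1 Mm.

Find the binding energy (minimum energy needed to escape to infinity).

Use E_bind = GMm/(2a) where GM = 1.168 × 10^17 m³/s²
a = 595.1 Mm = 5.951 × 10^8 m
GM = 1.168 × 10^17 m³/s²
m = 7105 kg
GMm = 1.168 × 10^17 × 7105 = 8.29864 × 10^20 m³·kg/s²
2a = 1.1902 × 10^9 m
E_bind = GMm/(2a) = 6.97248 × 10^11 J ≈ 697.2 GJ

Final answer: 697.2 GJ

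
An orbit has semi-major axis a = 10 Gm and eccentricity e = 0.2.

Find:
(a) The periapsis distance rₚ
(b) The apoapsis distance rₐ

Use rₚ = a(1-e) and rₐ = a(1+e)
a = 10 Gm = 1 × 10^10 m
e = 0.2:  1 − e = 0.8,  1 + e = 1.2
(a) rₚ = a(1 − e) = 1 × 10^10 m × 0.8 = 8 × 10^9 m ≈ 8 Gm
(b) rₐ = a(1 + e) = 1 × 10^10 m × 1.2 = 1.2 × 10^10 m ≈ 12 Gm

Final answer:
(a) rₚ = 8 Gm
(b) rₐ = 12 Gm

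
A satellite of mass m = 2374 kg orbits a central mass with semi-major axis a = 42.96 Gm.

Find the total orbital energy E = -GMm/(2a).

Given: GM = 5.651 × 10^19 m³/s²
a = 42.96 Gm = 4.296 × 10^10 m
GM = 5.651 × 10^19 m³/s²
2a = 8.592 × 10^10 m
GMm = 5.651 × 10^19 × 2374 = 1.34155 × 10^23 m³·kg/s²
E = −GMm/(2a) = -1.56139 × 10^12 J ≈ -1.561 TJ

Final answer: -1.561 TJ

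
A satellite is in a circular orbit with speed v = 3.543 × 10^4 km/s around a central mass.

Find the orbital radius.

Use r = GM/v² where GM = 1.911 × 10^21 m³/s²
v = 3.543 × 10^4 km/s = 3.543 × 10^7 m/s
GM = 1.911 × 10^21 m³/s²
v² = 1.25528 × 10^15 m²/s²
r = GM/v² = (1.911 × 10^21) / (1.25528 × 10^15) = 1.52236 × 10^6 m ≈ 1.522 × 10^6 m

Final answer: 1.522 × 10^6 m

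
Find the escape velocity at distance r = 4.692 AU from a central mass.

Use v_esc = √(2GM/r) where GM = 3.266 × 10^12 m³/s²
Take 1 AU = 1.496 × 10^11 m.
r = 4.692 AU = 7.01923 × 10^11 m
GM = 3.266 × 10^12 m³/s²
2GM/r = 2 × (3.266 × 10^12) / (7.01923 × 10^11) = 9.30586 m²/s²
v_esc = √(2GM/r) = 3.05055 m/s ≈ 3.051 m/s

Final answer: 3.051 m/s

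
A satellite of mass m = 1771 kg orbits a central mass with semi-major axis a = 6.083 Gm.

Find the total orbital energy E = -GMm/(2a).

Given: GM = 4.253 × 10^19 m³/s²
a = 6.083 Gm = 6.083 × 10^9 m
GM = 4.253 × 10^19 m³/s²
2a = 1.2166 × 10^10 m
GMm = 4.253 × 10^19 × 1771 = 7.53206 × 10^22 m³·kg/s²
E = −GMm/(2a) = -6.19108 × 10^12 J ≈ -6.191 TJ

Final answer: -6.191 TJ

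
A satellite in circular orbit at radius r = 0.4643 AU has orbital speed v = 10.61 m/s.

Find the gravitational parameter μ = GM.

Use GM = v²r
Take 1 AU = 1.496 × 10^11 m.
r = 0.4643 AU = 6.94593 × 10^10 m
v = 10.61 m/s
v² = 112.572 m²/s²
GM = v²r = 112.572 × 6.94593 × 10^10 = 7.81918 × 10^12 m³/s²
GM ≈ 7.819 × 10^12 m³/s²

Final answer: GM = 7.819 × 10^12 m³/s²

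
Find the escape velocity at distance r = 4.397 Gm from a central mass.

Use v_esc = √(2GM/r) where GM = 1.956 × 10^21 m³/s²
r = 4.397 Gm = 4.397 × 10^9 m
GM = 1.956 × 10^21 m³/s²
2GM/r = 2 × (1.956 × 10^21) / (4.397 × 10^9) = 8.89698 × 10^11 m²/s²
v_esc = √(2GM/r) = 943238 m/s ≈ 943.2 km/s

Final answer: 943.2 km/s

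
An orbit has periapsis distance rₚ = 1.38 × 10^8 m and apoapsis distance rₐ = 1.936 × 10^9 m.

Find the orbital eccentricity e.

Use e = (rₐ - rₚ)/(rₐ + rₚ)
rₚ = 1.38 × 10^8 m
rₐ = 1.936 × 10^9 m
rₐ − rₚ = 1.798 × 10^9 m
rₐ + rₚ = 2.074 × 10^9 m
e = (rₐ − rₚ)/(rₐ + rₚ) = 0.866924

Final answer: e = 0.8669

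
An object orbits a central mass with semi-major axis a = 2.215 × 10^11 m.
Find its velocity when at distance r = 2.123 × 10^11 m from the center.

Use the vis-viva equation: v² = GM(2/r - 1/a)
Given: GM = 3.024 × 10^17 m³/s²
a = 2.215 × 10^11 m
r = 2.123 × 10^11 m
GM = 3.024 × 10^17 m³/s²
2/r − 1/a = 9.42063 × 10^-12 − 4.51467 × 10^-12 = 4.90596 × 10^-12 m⁻¹
v² = GM (2/r − 1/a) = 1.48356 × 10^6 m²/s²
v = 1218.02 m/s ≈ 1.218 km/s

Final answer: 1.218 km/s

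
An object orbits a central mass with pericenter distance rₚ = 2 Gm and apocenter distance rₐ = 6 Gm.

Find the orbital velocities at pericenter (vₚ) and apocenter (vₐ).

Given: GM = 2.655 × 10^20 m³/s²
rₚ = 2 Gm = 2 × 10^9 m
rₐ = 6 Gm = 6 × 10^9 m
GM = 2.655 × 10^20 m³/s²
a = (rₚ + rₐ)/2 = 4 × 10^9 m
Vis-viva: v² = GM (2/r − 1/a)
vₚ² = 2.655 × 10^20 × (1 × 10^-9 − 2.5 × 10^-10) = 1.99125 × 10^11 m²/s²
vₚ = 446234 m/s ≈ 446.2 km/s
vₐ² = 2.655 × 10^20 × (3.33333 × 10^-10 − 2.5 × 10^-10) = 2.2125 × 10^10 m²/s²
vₐ = 148745 m/s ≈ 148.7 km/s

Final answer: vₚ = 446.2 km/s, vₐ = 148.7 km/s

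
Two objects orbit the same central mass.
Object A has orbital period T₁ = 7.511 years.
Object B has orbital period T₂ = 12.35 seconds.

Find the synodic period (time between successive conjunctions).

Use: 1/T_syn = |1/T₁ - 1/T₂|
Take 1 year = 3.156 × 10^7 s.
T₁ = 7.511 years = 2.37047 × 10^8 s
T₂ = 12.35 seconds
1/T₁ = 4.21857 × 10^-9 s⁻¹
1/T₂ = 0.0809717 s⁻¹
|1/T₁ − 1/T₂| = 0.0809717 s⁻¹
T_syn = 1 / |1/T₁ − 1/T₂| = 12.35 s ≈ 12.35 seconds

Final answer: T_syn = 12.35 seconds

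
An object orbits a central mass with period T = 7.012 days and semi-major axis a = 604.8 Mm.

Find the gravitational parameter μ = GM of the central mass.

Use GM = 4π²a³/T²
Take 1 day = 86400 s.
T = 7.012 days = 605837 s
a = 604.8 Mm = 6.048 × 10^8 m
a³ = 2.21226 × 10^26 m³
T² = 3.67038 × 10^11 s²
GM = 4π² × (2.21226 × 10^26) / (3.67038 × 10^11) = 2.37949 × 10^16 m³/s²
GM ≈ 2.379 × 10^16 m³/s²

Final answer: GM = 2.379 × 10^16 m³/s²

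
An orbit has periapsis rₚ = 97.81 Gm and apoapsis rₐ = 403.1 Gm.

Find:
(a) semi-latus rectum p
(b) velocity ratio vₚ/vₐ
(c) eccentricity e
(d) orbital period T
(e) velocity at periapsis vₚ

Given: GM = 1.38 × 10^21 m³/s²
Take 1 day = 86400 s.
rₚ = 97.81 Gm = 9.781 × 10^10 m
rₐ = 403.1 Gm = 4.031 × 10^11 m
GM = 1.38 × 10^21 m³/s²
a = (rₚ + rₐ)/2 = 2.50455 × 10^11 m
e = (rₐ − rₚ)/(rₐ + rₚ) = (3.0529 × 10^11) / (5.0091 × 10^11) = 0.609471
(a) 1 − e² = 0.628545;  p = a(1 − e²) = 2.50455 × 10^11 × 0.628545 = 1.57422 × 10^11 m ≈ 157.4 Gm
(b) vₚ/vₐ = rₐ/rₚ (angular momentum) = (4.031 × 10^11) / (9.781 × 10^10) = 4.12126 ≈ 4.121
(c) e = 0.609471 ≈ 0.6095
(d) a³ = 1.57105 × 10^34 m³;  T = 2π √(a³/GM) = 2π × 3.37408 × 10^6 s = 2.12 × 10^7 s ≈ 245.4 days
(e) vₚ² = GM (2/rₚ − 1/a) = 1.38 × 10^21 × (2.04478 × 10^-11 − 3.99273 × 10^-12) = 2.2708 × 10^10 m²/s²;  vₚ = 150692 m/s ≈ 150.7 km/s

Final answer:
(a) semi-latus rectum p = 157.4 Gm
(b) velocity ratio vₚ/vₐ = 4.121
(c) eccentricity e = 0.6095
(d) orbital period T = 245.4 days
(e) velocity at periapsis vₚ = 150.7 km/s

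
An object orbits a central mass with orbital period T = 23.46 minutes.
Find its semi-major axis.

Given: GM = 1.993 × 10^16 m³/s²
T = 23.46 minutes = 1407.6 s
GM = 1.993 × 10^16 m³/s²
Kepler's third law: a³ = GM T² / (4π²)
T² = 1.98134 × 10^6 s²
a³ = (1.993 × 10^16) × (1.98134 × 10^6) / (4π²) = 1.00024 × 10^21 m³
a = (a³)^(1/3) = 1.00008 × 10^7 m ≈ 10 Mm

Final answer: 10 Mm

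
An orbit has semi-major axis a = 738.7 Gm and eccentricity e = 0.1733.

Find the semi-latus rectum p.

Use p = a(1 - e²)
a = 738.7 Gm = 7.387 × 10^11 m
e = 0.1733,  e² = 0.0300329,  1 − e² = 0.969967
p = a(1 − e²) = 7.387 × 10^11 m × 0.969967 = 7.16515 × 10^11 m ≈ 716.5 Gm

Final answer: p = 716.5 Gm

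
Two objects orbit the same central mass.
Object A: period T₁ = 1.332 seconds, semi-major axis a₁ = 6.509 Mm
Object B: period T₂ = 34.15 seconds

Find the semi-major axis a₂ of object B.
T₁ = 1.332 seconds
T₂ = 34.15 seconds
a₁ = 6.509 Mm = 6.509 × 10^6 m
Kepler's third law: (T₂/T₁)² = (a₂/a₁)³  ⇒  a₂ = a₁ (T₂/T₁)^(2/3)
T₂/T₁ = 25.6381
(T₂/T₁)^(2/3) = 8.69476
a₂ = 6.509 × 10^6 m × 8.69476 = 5.65942 × 10^7 m ≈ 56.59 Mm

Final answer: a₂ = 56.59 Mm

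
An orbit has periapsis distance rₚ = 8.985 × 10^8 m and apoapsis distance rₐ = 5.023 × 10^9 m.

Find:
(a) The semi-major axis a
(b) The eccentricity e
rₚ = 8.985 × 10^8 m
rₐ = 5.023 × 10^9 m
(a) a = (rₚ + rₐ)/2 = 2.96075 × 10^9 m ≈ 2.961 × 10^9 m
(b) e = (rₐ − rₚ)/(rₐ + rₚ) = (4.1245 × 10^9) / (5.9215 × 10^9) = 0.69653

Final answer:
(a) a = 2.961 × 10^9 m
(b) e = 0.6965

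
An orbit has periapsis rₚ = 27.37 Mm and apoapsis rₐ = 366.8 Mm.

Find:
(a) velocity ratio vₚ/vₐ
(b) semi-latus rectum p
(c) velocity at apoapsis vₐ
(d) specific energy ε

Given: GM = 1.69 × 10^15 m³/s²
rₚ = 27.37 Mm = 2.737 × 10^7 m
rₐ = 366.8 Mm = 3.668 × 10^8 m
GM = 1.69 × 10^15 m³/s²
a = (rₚ + rₐ)/2 = 1.97085 × 10^8 m
e = (rₐ − rₚ)/(rₐ + rₚ) = (3.3943 × 10^8) / (3.9417 × 10^8) = 0.861126
(a) vₚ/vₐ = rₐ/rₚ (angular momentum) = (3.668 × 10^8) / (2.737 × 10^7) = 13.4015 ≈ 13.4
(b) 1 − e² = 0.258462;  p = a(1 − e²) = 1.97085 × 10^8 × 0.258462 = 5.0939 × 10^7 m ≈ 50.94 Mm
(c) vₐ² = GM (2/rₐ − 1/a) = 1.69 × 10^15 × (5.45256 × 10^-9 − 5.07395 × 10^-9) = 639851 m²/s²;  vₐ = 799.907 m/s ≈ 799.9 m/s
(d) 2a = 3.9417 × 10^8 m;  ε = −GM/(2a) = -4.28749 × 10^6 J/kg ≈ -4.287 MJ/kg

Final answer:
(a) velocity ratio vₚ/vₐ = 13.4
(b) semi-latus rectum p = 50.94 Mm
(c) velocity at apoapsis vₐ = 799.9 m/s
(d) specific energy ε = -4.287 MJ/kg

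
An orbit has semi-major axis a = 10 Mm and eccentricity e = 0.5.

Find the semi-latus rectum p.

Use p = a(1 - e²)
a = 10 Mm = 1 × 10^7 m
e = 0.5,  e² = 0.25,  1 − e² = 0.75
p = a(1 − e²) = 1 × 10^7 m × 0.75 = 7.5 × 10^6 m ≈ 7.5 Mm

Final answer: p = 7.5 Mm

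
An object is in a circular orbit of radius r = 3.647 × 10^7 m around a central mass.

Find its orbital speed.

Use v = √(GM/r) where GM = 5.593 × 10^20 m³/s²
r = 3.647 × 10^7 m
GM = 5.593 × 10^20 m³/s²
GM/r = (5.593 × 10^20) / (3.647 × 10^7) = 1.53359 × 10^13 m²/s²
v = √(GM/r) = 3.91611 × 10^6 m/s ≈ 3916 km/s

Final answer: 3916 km/s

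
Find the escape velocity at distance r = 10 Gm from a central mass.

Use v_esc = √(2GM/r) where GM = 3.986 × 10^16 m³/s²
r = 10 Gm = 1 × 10^10 m
GM = 3.986 × 10^16 m³/s²
2GM/r = 2 × (3.986 × 10^16) / (1 × 10^10) = 7.972 × 10^6 m²/s²
v_esc = √(2GM/r) = 2823.47 m/s ≈ 2.823 km/s

Final answer: 2.823 km/s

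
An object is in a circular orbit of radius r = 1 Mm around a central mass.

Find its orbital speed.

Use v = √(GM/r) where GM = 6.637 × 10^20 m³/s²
r = 1 Mm = 1 × 10^6 m
GM = 6.637 × 10^20 m³/s²
GM/r = (6.637 × 10^20) / (1 × 10^6) = 6.637 × 10^14 m²/s²
v = √(GM/r) = 2.57624 × 10^7 m/s ≈ 2.576 × 10^4 km/s

Final answer: 2.576 × 10^4 km/s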